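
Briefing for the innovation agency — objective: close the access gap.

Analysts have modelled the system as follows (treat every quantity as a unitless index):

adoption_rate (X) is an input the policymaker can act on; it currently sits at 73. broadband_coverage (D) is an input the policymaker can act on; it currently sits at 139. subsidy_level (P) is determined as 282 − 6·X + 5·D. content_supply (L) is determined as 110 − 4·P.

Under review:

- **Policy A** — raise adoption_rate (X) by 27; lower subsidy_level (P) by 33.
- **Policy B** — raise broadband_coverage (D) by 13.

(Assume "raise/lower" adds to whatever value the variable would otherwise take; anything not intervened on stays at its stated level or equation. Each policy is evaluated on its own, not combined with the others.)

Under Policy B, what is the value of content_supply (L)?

Policy B (D + 13):
  X = 73
  D = 139 + 13 = 152
  P = 282 − 6·73 + 5·152 = 604
  L = 110 − 4·604 = -2306

-2306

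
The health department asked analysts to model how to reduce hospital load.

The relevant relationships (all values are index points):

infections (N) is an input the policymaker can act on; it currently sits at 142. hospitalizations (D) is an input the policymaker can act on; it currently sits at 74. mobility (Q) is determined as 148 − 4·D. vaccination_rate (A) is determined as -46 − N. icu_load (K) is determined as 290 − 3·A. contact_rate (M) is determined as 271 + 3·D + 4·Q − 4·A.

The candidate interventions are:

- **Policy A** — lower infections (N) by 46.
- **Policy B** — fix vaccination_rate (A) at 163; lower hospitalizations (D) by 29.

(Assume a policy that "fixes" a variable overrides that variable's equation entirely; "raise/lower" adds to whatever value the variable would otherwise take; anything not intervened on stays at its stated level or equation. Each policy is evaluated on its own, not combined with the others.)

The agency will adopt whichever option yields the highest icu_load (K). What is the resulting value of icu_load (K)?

716

Policy A (N − 46):
  N = 142 − 46 = 96
  A = -46 − 96 = -142
  K = 290 − 3·(-142) = 716
Policy B (A := 163, D − 29):
  N = 142
  A = 163
  K = 290 − 3·163 = -199
Comparing — Policy A: K=716, Policy B: K=-199. Highest is 716 (Policy A).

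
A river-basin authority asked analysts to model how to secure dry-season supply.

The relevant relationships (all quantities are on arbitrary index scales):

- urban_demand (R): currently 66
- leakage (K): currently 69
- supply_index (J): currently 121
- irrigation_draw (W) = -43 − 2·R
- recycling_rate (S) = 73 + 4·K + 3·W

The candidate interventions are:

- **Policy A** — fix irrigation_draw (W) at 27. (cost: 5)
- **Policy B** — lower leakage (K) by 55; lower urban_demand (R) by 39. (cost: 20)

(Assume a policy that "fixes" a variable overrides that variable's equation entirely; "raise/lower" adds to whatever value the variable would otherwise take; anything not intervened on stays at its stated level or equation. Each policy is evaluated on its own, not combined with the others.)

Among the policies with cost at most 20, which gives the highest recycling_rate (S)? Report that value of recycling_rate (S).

430

Policy A (W := 27):
  R = 66
  K = 69
  W = 27
  S = 73 + 4·69 + 3·27 = 430
Policy B (K − 55, R − 39):
  R = 66 − 39 = 27
  K = 69 − 55 = 14
  W = -43 − 2·27 = -97
  S = 73 + 4·14 + 3·(-97) = -162
Comparing — Policy A: S=430, Policy B: S=-162. Highest is 430 (Policy A).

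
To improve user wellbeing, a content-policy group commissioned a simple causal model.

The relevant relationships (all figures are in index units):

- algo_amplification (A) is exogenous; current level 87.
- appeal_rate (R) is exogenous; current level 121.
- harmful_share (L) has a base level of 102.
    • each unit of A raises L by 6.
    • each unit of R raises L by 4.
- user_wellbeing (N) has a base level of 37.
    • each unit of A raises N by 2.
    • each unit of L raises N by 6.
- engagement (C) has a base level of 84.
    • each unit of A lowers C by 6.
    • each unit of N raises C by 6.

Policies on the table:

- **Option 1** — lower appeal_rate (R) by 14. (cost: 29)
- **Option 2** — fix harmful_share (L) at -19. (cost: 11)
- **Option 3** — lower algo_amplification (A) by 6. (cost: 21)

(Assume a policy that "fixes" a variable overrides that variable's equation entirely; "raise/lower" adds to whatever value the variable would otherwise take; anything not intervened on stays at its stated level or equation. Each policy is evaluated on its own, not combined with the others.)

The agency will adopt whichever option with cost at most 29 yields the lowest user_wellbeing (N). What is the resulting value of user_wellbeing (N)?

Option 1 (R − 14):
  A = 87
  R = 121 − 14 = 107
  L = 102 + 6·87 + 4·107 = 1052
  N = 37 + 2·87 + 6·1052 = 6523
Option 2 (L := -19):
  A = 87
  R = 121
  L = -19
  N = 37 + 2·87 + 6·(-19) = 97
Option 3 (A − 6):
  A = 87 − 6 = 81
  R = 121
  L = 102 + 6·81 + 4·121 = 1072
  N = 37 + 2·81 + 6·1072 = 6631
Comparing — Option 1: N=6523, Option 2: N=97, Option 3: N=6631. Lowest is 97 (Option 2).

97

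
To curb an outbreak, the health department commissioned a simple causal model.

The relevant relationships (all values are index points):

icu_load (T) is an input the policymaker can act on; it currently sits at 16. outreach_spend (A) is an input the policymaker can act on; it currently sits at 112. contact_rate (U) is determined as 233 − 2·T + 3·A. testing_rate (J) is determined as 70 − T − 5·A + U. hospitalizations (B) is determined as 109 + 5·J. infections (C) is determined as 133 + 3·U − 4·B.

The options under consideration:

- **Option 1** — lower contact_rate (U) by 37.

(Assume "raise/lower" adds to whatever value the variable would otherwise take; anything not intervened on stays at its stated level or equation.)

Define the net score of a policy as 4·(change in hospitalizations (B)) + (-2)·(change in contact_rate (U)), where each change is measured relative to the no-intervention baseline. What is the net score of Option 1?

Baseline:
  T = 16
  A = 112
  U = 233 − 2·16 + 3·112 = 537
  J = 70 − 16 − 5·112 + 537 = 31
  B = 109 + 5·31 = 264
Option 1 (U − 37):
  T = 16
  A = 112
  U = 233 − 2·16 + 3·112 (−37 from intervention) = 500
  J = 70 − 16 − 5·112 + 500 = -6
  B = 109 + 5·(-6) = 79
ΔB = 79 − 264 = -185; ΔU = 500 − 537 = -37
Score = 4·(-185) + (-2)·(-37) = -666

-666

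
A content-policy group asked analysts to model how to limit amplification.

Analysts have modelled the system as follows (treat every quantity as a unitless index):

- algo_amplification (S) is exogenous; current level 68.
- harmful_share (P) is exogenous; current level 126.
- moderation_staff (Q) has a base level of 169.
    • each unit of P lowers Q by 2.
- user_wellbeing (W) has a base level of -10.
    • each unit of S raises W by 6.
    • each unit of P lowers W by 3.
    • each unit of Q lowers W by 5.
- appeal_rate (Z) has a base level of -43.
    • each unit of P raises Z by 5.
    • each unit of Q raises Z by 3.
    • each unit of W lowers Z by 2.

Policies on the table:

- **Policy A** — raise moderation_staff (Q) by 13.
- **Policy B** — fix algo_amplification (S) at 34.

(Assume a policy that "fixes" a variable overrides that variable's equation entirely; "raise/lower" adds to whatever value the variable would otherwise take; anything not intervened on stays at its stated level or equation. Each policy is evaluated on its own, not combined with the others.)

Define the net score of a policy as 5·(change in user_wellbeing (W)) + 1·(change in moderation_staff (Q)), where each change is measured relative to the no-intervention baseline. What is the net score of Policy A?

Baseline:
  S = 68
  P = 126
  Q = 169 − 2·126 = -83
  W = -10 + 6·68 − 3·126 − 5·(-83) = 435
Policy A (Q + 13):
  S = 68
  P = 126
  Q = 169 − 2·126 (+13 from intervention) = -70
  W = -10 + 6·68 − 3·126 − 5·(-70) = 370
ΔW = 370 − 435 = -65; ΔQ = -70 − (-83) = 13
Score = 5·(-65) + 1·13 = -312

-312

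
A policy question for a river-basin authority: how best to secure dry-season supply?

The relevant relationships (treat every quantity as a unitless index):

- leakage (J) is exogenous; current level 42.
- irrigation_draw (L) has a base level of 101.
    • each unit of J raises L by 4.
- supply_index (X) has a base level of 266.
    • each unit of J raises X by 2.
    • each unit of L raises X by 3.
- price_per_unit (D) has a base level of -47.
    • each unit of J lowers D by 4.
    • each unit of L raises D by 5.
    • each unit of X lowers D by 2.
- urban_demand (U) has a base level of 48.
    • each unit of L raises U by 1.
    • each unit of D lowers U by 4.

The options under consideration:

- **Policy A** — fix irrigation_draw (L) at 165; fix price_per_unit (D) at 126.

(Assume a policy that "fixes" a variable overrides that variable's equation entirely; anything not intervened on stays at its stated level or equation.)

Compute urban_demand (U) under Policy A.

-291

Policy A (L := 165, D := 126):
  J = 42
  L = 165
  X = 266 + 2·42 + 3·165 = 845
  D = 126
  U = 48 + 165 − 4·126 = -291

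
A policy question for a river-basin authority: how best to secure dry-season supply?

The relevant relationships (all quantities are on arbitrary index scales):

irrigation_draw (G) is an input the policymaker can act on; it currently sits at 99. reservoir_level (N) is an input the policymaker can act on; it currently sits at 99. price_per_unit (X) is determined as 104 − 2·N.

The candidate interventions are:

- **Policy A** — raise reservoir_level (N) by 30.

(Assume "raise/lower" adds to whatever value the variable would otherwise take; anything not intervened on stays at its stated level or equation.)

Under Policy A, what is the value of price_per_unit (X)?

Policy A (N + 30):
  N = 99 + 30 = 129
  X = 104 − 2·129 = -154

-154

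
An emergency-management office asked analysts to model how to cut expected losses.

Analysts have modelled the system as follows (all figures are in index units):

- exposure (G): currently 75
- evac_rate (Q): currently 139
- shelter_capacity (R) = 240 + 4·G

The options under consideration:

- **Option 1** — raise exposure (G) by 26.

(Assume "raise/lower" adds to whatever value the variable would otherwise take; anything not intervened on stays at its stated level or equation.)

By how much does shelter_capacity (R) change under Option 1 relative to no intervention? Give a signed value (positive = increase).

Baseline:
  G = 75
  R = 240 + 4·75 = 540
Option 1 (G + 26):
  G = 75 + 26 = 101
  R = 240 + 4·101 = 644
Change in R: 644 − 540 = 104

104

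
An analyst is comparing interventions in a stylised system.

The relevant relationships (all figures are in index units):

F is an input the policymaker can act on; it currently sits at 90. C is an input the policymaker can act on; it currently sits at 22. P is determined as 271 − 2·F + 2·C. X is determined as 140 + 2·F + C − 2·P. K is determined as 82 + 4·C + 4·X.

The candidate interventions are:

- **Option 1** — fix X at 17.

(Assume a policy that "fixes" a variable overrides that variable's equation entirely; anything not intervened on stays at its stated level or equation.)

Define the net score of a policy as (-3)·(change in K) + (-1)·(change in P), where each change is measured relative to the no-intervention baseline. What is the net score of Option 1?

660

Baseline:
  F = 90
  C = 22
  P = 271 − 2·90 + 2·22 = 135
  X = 140 + 2·90 + 22 − 2·135 = 72
  K = 82 + 4·22 + 4·72 = 458
Option 1 (X := 17):
  F = 90
  C = 22
  P = 271 − 2·90 + 2·22 = 135
  X = 17
  K = 82 + 4·22 + 4·17 = 238
ΔK = 238 − 458 = -220; ΔP = 135 − 135 = 0
Score = (-3)·(-220) + (-1)·0 = 660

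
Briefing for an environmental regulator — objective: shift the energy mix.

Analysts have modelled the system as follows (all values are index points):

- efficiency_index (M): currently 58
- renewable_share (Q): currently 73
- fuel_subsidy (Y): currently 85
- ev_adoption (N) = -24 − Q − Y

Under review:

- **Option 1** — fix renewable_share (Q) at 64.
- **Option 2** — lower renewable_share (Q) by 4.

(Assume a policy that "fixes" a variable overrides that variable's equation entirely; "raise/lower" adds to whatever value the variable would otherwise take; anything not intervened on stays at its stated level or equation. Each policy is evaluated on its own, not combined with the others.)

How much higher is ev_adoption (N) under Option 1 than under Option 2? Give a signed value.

5

Option 1 (Q := 64):
  Q = 64
  Y = 85
  N = -24 − 64 − 85 = -173
Option 2 (Q − 4):
  Q = 73 − 4 = 69
  Y = 85
  N = -24 − 69 − 85 = -178
N: -173 − (-178) = 5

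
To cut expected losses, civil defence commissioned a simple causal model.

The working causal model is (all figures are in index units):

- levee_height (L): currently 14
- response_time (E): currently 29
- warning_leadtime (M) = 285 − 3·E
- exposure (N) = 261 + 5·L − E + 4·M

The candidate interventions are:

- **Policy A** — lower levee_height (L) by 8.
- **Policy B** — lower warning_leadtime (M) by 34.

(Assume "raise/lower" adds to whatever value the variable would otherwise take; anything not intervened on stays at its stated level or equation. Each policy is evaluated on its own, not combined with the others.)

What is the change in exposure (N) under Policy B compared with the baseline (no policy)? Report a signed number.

Baseline:
  L = 14
  E = 29
  M = 285 − 3·29 = 198
  N = 261 + 5·14 − 29 + 4·198 = 1094
Policy B (M − 34):
  L = 14
  E = 29
  M = 285 − 3·29 (−34 from intervention) = 164
  N = 261 + 5·14 − 29 + 4·164 = 958
Change in N: 958 − 1094 = -136

-136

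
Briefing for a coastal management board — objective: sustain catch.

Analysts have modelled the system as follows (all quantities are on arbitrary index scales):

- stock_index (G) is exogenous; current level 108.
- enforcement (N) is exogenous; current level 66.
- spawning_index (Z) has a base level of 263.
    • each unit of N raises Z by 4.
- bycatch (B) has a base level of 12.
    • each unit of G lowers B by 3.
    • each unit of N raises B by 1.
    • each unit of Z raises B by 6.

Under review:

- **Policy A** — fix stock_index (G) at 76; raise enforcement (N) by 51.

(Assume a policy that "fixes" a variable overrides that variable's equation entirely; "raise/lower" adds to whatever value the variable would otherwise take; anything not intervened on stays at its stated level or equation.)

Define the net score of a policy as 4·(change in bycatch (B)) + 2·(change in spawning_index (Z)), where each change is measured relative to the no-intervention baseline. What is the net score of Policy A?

Baseline:
  G = 108
  N = 66
  Z = 263 + 4·66 = 527
  B = 12 − 3·108 + 66 + 6·527 = 2916
Policy A (G := 76, N + 51):
  G = 76
  N = 66 + 51 = 117
  Z = 263 + 4·117 = 731
  B = 12 − 3·76 + 117 + 6·731 = 4287
ΔB = 4287 − 2916 = 1371; ΔZ = 731 − 527 = 204
Score = 4·1371 + 2·204 = 5892

5892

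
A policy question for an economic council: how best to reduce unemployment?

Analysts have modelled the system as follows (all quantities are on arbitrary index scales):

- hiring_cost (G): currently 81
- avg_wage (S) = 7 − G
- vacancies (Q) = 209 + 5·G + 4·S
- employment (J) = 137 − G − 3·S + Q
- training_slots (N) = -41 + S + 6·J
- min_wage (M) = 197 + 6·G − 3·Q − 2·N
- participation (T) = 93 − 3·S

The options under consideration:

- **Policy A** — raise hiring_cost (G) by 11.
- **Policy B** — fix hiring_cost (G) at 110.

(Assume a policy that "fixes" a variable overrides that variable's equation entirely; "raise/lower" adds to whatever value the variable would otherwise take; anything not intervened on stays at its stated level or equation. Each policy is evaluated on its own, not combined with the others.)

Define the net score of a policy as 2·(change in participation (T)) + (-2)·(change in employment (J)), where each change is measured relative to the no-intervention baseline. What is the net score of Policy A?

Baseline:
  G = 81
  S = 7 − 81 = -74
  Q = 209 + 5·81 + 4·(-74) = 318
  J = 137 − 81 − 3·(-74) + 318 = 596
  T = 93 − 3·(-74) = 315
Policy A (G + 11):
  G = 81 + 11 = 92
  S = 7 − 92 = -85
  Q = 209 + 5·92 + 4·(-85) = 329
  J = 137 − 92 − 3·(-85) + 329 = 629
  T = 93 − 3·(-85) = 348
ΔT = 348 − 315 = 33; ΔJ = 629 − 596 = 33
Score = 2·33 + (-2)·33 = 0

0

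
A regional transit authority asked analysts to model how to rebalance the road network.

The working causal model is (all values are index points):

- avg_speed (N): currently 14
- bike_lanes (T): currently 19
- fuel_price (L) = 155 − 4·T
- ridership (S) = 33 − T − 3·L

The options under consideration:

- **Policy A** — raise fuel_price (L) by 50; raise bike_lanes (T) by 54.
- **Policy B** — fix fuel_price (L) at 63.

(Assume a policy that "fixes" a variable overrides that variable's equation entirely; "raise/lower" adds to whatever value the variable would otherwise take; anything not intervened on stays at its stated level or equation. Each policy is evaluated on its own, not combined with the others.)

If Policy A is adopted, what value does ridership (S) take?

Policy A (L + 50, T + 54):
  T = 19 + 54 = 73
  L = 155 − 4·73 (+50 from intervention) = -87
  S = 33 − 73 − 3·(-87) = 221

221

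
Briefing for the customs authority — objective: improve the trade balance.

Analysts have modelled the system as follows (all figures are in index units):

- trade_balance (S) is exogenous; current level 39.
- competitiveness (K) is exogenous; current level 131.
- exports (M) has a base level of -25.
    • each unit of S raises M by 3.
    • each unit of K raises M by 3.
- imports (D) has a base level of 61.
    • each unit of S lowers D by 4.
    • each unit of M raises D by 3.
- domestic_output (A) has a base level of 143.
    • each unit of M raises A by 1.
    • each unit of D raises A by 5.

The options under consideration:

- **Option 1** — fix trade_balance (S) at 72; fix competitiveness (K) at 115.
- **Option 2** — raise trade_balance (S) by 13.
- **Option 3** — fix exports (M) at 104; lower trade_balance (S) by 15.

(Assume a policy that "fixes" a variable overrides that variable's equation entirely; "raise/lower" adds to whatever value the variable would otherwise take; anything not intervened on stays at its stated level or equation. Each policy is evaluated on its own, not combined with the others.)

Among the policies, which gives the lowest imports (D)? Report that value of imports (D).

Option 1 (S := 72, K := 115):
  S = 72
  K = 115
  M = -25 + 3·72 + 3·115 = 536
  D = 61 − 4·72 + 3·536 = 1381
Option 2 (S + 13):
  S = 39 + 13 = 52
  K = 131
  M = -25 + 3·52 + 3·131 = 524
  D = 61 − 4·52 + 3·524 = 1425
Option 3 (M := 104, S − 15):
  S = 39 − 15 = 24
  K = 131
  M = 104
  D = 61 − 4·24 + 3·104 = 277
Comparing — Option 1: D=1381, Option 2: D=1425, Option 3: D=277. Lowest is 277 (Option 3).

277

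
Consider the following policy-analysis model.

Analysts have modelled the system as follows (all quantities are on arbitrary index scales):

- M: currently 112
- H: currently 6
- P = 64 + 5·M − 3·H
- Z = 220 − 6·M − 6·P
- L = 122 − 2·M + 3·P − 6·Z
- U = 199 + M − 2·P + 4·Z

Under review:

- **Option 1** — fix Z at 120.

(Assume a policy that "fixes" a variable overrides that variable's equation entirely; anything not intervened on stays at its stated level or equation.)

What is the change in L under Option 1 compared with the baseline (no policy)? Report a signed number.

Baseline:
  M = 112
  H = 6
  P = 64 + 5·112 − 3·6 = 606
  Z = 220 − 6·112 − 6·606 = -4088
  L = 122 − 2·112 + 3·606 − 6·(-4088) = 26244
Option 1 (Z := 120):
  M = 112
  H = 6
  P = 64 + 5·112 − 3·6 = 606
  Z = 120
  L = 122 − 2·112 + 3·606 − 6·120 = 996
Change in L: 996 − 26244 = -25248

-25248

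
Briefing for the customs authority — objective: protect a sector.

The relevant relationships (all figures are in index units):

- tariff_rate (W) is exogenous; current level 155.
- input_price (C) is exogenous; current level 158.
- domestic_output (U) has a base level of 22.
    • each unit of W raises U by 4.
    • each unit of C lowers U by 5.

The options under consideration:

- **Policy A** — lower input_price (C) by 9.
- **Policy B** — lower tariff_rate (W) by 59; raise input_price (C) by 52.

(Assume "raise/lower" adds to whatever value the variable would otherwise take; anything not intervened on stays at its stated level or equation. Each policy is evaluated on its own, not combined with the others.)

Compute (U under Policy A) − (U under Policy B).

541

Policy A (C − 9):
  W = 155
  C = 158 − 9 = 149
  U = 22 + 4·155 − 5·149 = -103
Policy B (W − 59, C + 52):
  W = 155 − 59 = 96
  C = 158 + 52 = 210
  U = 22 + 4·96 − 5·210 = -644
U: -103 − (-644) = 541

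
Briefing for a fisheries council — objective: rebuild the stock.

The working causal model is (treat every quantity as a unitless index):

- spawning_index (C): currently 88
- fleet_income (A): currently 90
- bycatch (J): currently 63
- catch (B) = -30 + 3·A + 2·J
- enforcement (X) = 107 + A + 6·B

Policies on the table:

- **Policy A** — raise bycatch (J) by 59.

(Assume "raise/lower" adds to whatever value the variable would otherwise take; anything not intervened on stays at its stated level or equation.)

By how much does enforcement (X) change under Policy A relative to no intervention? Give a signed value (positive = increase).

708

Baseline:
  A = 90
  J = 63
  B = -30 + 3·90 + 2·63 = 366
  X = 107 + 90 + 6·366 = 2393
Policy A (J + 59):
  A = 90
  J = 63 + 59 = 122
  B = -30 + 3·90 + 2·122 = 484
  X = 107 + 90 + 6·484 = 3101
Change in X: 3101 − 2393 = 708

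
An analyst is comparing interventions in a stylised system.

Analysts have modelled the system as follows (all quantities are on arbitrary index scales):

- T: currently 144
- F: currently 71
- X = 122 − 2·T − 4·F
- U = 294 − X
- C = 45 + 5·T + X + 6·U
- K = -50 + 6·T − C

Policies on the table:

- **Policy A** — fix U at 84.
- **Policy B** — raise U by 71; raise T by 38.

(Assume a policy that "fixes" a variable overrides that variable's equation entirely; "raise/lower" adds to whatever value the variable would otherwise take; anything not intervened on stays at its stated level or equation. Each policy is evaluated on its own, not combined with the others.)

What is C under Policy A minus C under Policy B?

Policy A (U := 84):
  T = 144
  F = 71
  X = 122 − 2·144 − 4·71 = -450
  U = 84
  C = 45 + 5·144 + (-450) + 6·84 = 819
Policy B (U + 71, T + 38):
  T = 144 + 38 = 182
  F = 71
  X = 122 − 2·182 − 4·71 = -526
  U = 294 − (-526) (+71 from intervention) = 891
  C = 45 + 5·182 + (-526) + 6·891 = 5775
C: 819 − 5775 = -4956

-4956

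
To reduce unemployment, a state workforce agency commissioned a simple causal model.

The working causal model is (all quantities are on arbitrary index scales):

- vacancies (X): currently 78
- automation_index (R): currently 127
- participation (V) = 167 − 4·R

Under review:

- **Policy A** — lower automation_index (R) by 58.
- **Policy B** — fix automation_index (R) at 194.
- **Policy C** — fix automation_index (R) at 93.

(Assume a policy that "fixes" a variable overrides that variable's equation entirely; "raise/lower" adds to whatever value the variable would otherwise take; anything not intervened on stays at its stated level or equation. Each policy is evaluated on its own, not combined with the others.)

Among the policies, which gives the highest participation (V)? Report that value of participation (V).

-109

Policy A (R − 58):
  R = 127 − 58 = 69
  V = 167 − 4·69 = -109
Policy B (R := 194):
  R = 194
  V = 167 − 4·194 = -609
Policy C (R := 93):
  R = 93
  V = 167 − 4·93 = -205
Comparing — Policy A: V=-109, Policy B: V=-609, Policy C: V=-205. Highest is -109 (Policy A).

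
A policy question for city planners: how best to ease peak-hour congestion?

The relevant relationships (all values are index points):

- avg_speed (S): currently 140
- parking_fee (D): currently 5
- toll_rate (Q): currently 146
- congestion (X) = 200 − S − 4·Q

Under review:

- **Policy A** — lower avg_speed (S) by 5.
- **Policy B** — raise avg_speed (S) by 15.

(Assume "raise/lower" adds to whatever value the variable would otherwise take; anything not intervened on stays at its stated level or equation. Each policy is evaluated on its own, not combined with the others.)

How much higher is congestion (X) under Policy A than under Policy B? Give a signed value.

20

Policy A (S − 5):
  S = 140 − 5 = 135
  Q = 146
  X = 200 − 135 − 4·146 = -519
Policy B (S + 15):
  S = 140 + 15 = 155
  Q = 146
  X = 200 − 155 − 4·146 = -539
X: -519 − (-539) = 20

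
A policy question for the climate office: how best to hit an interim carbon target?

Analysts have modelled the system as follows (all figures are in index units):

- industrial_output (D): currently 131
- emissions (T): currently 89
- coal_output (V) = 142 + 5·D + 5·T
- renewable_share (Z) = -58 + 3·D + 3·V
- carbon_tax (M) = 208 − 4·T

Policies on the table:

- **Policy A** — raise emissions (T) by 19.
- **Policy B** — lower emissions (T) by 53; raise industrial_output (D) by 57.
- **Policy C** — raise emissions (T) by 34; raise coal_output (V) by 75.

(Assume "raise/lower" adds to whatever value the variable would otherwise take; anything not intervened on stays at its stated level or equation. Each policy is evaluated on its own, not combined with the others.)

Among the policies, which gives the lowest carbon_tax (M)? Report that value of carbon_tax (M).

-284

Policy A (T + 19):
  T = 89 + 19 = 108
  M = 208 − 4·108 = -224
Policy B (T − 53, D + 57):
  T = 89 − 53 = 36
  M = 208 − 4·36 = 64
Policy C (T + 34, V + 75):
  T = 89 + 34 = 123
  M = 208 − 4·123 = -284
Comparing — Policy A: M=-224, Policy B: M=64, Policy C: M=-284. Lowest is -284 (Policy C).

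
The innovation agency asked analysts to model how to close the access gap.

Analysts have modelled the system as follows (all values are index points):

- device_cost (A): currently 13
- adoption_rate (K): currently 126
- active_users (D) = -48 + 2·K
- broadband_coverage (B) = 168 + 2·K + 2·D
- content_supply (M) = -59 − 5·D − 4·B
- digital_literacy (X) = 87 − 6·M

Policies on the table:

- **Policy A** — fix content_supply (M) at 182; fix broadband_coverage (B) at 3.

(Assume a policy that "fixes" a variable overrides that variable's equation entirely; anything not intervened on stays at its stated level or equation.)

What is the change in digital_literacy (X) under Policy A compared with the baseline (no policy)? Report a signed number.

Baseline:
  K = 126
  D = -48 + 2·126 = 204
  B = 168 + 2·126 + 2·204 = 828
  M = -59 − 5·204 − 4·828 = -4391
  X = 87 − 6·(-4391) = 26433
Policy A (M := 182, B := 3):
  K = 126
  D = -48 + 2·126 = 204
  B = 3
  M = 182
  X = 87 − 6·182 = -1005
Change in X: -1005 − 26433 = -27438

-27438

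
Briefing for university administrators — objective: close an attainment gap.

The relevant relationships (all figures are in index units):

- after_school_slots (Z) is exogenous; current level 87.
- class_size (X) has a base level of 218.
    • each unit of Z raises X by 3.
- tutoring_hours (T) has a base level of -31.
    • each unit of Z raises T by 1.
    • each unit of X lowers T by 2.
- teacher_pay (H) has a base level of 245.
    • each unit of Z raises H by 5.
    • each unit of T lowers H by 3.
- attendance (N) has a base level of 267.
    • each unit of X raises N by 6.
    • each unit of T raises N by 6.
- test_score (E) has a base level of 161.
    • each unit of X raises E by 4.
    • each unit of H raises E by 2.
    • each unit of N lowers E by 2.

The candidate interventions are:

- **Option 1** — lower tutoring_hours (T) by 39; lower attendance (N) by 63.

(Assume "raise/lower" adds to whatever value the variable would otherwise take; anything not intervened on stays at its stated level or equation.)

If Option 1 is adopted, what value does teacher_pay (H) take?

3503

Option 1 (T − 39, N − 63):
  Z = 87
  X = 218 + 3·87 = 479
  T = -31 + 87 − 2·479 (−39 from intervention) = -941
  H = 245 + 5·87 − 3·(-941) = 3503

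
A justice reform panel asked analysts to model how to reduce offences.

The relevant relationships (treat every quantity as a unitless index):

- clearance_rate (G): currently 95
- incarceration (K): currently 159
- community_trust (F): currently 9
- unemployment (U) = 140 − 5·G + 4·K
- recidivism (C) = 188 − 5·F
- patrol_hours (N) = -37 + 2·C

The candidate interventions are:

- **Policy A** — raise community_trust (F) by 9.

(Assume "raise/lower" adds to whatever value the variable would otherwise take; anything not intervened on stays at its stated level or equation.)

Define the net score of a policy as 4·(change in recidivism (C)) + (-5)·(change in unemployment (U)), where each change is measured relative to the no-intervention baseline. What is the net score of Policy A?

Baseline:
  G = 95
  K = 159
  F = 9
  U = 140 − 5·95 + 4·159 = 301
  C = 188 − 5·9 = 143
Policy A (F + 9):
  G = 95
  K = 159
  F = 9 + 9 = 18
  U = 140 − 5·95 + 4·159 = 301
  C = 188 − 5·18 = 98
ΔC = 98 − 143 = -45; ΔU = 301 − 301 = 0
Score = 4·(-45) + (-5)·0 = -180

-180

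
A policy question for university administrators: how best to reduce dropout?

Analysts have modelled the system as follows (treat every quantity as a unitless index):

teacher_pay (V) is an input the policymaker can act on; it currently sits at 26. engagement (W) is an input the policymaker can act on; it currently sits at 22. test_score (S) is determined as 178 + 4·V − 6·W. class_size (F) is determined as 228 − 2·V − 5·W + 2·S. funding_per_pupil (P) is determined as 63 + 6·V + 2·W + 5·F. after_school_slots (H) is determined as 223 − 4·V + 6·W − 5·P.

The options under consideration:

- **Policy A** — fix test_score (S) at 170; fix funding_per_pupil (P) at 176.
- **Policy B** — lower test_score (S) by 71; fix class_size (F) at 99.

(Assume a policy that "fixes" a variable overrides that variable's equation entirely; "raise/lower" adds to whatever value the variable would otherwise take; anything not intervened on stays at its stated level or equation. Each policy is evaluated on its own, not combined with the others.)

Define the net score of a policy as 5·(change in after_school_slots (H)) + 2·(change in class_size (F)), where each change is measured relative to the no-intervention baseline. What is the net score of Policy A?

48005

Baseline:
  V = 26
  W = 22
  S = 178 + 4·26 − 6·22 = 150
  F = 228 − 2·26 − 5·22 + 2·150 = 366
  P = 63 + 6·26 + 2·22 + 5·366 = 2093
  H = 223 − 4·26 + 6·22 − 5·2093 = -10214
Policy A (S := 170, P := 176):
  V = 26
  W = 22
  S = 170
  F = 228 − 2·26 − 5·22 + 2·170 = 406
  P = 176
  H = 223 − 4·26 + 6·22 − 5·176 = -629
ΔH = -629 − (-10214) = 9585; ΔF = 406 − 366 = 40
Score = 5·9585 + 2·40 = 48005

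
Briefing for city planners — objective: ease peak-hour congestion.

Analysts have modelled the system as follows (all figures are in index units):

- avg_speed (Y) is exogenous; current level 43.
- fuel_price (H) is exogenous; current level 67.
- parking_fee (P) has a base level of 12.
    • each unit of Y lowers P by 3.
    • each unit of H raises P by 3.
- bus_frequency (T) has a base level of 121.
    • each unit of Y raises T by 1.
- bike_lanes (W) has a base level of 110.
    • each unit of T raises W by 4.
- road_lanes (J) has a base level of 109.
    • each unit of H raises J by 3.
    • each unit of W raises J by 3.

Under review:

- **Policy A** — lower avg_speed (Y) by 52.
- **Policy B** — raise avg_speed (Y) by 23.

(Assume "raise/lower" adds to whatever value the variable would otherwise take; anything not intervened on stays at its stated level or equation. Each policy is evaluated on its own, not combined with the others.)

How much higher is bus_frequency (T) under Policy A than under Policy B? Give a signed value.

-75

Policy A (Y − 52):
  Y = 43 − 52 = -9
  T = 121 + (-9) = 112
Policy B (Y + 23):
  Y = 43 + 23 = 66
  T = 121 + 66 = 187
T: 112 − 187 = -75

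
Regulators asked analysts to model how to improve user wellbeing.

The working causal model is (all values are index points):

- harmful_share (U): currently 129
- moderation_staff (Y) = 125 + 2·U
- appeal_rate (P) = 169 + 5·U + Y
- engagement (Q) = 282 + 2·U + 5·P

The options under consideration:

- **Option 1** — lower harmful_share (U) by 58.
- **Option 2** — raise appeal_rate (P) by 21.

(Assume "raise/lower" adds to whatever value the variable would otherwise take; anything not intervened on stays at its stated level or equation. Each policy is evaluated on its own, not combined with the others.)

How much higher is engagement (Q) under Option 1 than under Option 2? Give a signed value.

Option 1 (U − 58):
  U = 129 − 58 = 71
  Y = 125 + 2·71 = 267
  P = 169 + 5·71 + 267 = 791
  Q = 282 + 2·71 + 5·791 = 4379
Option 2 (P + 21):
  U = 129
  Y = 125 + 2·129 = 383
  P = 169 + 5·129 + 383 (+21 from intervention) = 1218
  Q = 282 + 2·129 + 5·1218 = 6630
Q: 4379 − 6630 = -2251

-2251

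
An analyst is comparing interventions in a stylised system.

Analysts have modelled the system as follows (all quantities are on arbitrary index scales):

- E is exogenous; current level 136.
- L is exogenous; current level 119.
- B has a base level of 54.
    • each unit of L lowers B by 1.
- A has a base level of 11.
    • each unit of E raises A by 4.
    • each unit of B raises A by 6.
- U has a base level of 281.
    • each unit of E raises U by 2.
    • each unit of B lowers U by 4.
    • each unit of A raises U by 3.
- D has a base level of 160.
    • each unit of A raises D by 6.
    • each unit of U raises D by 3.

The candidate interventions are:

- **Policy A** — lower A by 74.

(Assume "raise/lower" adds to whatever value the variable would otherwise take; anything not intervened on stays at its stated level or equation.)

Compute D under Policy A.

Policy A (A − 74):
  E = 136
  L = 119
  B = 54 − 119 = -65
  A = 11 + 4·136 + 6·(-65) (−74 from intervention) = 91
  U = 281 + 2·136 − 4·(-65) + 3·91 = 1086
  D = 160 + 6·91 + 3·1086 = 3964

3964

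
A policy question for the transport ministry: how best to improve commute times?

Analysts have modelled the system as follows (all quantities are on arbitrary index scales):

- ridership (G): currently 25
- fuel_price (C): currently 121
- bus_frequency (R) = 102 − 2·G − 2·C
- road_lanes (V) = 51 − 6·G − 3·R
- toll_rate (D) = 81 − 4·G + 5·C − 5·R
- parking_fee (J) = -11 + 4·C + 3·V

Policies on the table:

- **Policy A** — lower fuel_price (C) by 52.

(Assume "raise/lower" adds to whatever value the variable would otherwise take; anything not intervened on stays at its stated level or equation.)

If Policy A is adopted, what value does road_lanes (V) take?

159

Policy A (C − 52):
  G = 25
  C = 121 − 52 = 69
  R = 102 − 2·25 − 2·69 = -86
  V = 51 − 6·25 − 3·(-86) = 159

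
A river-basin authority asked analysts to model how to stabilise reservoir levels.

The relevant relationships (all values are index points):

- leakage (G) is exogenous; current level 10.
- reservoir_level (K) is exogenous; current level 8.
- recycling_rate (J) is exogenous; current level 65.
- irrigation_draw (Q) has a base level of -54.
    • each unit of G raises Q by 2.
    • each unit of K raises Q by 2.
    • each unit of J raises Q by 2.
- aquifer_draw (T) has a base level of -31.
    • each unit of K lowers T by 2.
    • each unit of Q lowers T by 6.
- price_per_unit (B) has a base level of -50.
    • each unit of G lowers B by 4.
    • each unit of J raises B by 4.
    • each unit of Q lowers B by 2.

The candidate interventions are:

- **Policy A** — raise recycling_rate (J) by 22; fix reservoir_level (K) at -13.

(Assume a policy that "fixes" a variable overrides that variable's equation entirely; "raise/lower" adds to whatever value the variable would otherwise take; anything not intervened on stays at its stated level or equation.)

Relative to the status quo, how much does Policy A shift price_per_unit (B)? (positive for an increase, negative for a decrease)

84

Baseline:
  G = 10
  K = 8
  J = 65
  Q = -54 + 2·10 + 2·8 + 2·65 = 112
  B = -50 − 4·10 + 4·65 − 2·112 = -54
Policy A (J + 22, K := -13):
  G = 10
  K = -13
  J = 65 + 22 = 87
  Q = -54 + 2·10 + 2·(-13) + 2·87 = 114
  B = -50 − 4·10 + 4·87 − 2·114 = 30
Change in B: 30 − (-54) = 84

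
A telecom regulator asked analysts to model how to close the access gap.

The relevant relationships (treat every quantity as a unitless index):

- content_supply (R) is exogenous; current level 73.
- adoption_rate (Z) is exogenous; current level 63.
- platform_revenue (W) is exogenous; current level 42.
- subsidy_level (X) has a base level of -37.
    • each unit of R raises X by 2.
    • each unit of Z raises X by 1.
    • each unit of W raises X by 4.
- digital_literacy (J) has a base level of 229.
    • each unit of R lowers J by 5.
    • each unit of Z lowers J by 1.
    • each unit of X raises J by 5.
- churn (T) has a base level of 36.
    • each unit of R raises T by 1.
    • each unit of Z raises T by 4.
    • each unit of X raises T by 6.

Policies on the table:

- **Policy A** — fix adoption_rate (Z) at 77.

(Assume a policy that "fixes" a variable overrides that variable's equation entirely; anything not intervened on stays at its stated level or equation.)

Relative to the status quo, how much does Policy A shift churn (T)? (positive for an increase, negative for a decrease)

Baseline:
  R = 73
  Z = 63
  W = 42
  X = -37 + 2·73 + 63 + 4·42 = 340
  T = 36 + 73 + 4·63 + 6·340 = 2401
Policy A (Z := 77):
  R = 73
  Z = 77
  W = 42
  X = -37 + 2·73 + 77 + 4·42 = 354
  T = 36 + 73 + 4·77 + 6·354 = 2541
Change in T: 2541 − 2401 = 140

140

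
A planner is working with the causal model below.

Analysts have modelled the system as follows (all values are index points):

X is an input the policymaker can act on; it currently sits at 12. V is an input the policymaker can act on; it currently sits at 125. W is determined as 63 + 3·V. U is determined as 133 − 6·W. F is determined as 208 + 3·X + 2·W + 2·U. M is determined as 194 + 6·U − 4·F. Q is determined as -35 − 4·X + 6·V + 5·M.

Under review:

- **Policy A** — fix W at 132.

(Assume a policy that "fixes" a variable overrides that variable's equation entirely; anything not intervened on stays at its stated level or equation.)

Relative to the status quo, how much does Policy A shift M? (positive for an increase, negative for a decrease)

Baseline:
  X = 12
  V = 125
  W = 63 + 3·125 = 438
  U = 133 − 6·438 = -2495
  F = 208 + 3·12 + 2·438 + 2·(-2495) = -3870
  M = 194 + 6·(-2495) − 4·(-3870) = 704
Policy A (W := 132):
  X = 12
  V = 125
  W = 132
  U = 133 − 6·132 = -659
  F = 208 + 3·12 + 2·132 + 2·(-659) = -810
  M = 194 + 6·(-659) − 4·(-810) = -520
Change in M: -520 − 704 = -1224

-1224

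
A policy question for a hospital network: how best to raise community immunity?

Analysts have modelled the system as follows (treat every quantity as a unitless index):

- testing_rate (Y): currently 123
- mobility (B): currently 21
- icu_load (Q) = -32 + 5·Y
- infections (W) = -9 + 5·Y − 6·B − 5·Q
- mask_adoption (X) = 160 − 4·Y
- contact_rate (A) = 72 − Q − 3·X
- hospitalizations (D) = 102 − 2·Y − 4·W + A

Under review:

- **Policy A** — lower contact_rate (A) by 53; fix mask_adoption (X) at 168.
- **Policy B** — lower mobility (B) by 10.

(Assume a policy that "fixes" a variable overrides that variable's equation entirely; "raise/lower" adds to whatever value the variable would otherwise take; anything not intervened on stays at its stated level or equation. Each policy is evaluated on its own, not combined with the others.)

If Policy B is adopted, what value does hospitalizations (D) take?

Policy B (B − 10):
  Y = 123
  B = 21 − 10 = 11
  Q = -32 + 5·123 = 583
  W = -9 + 5·123 − 6·11 − 5·583 = -2375
  X = 160 − 4·123 = -332
  A = 72 − 583 − 3·(-332) = 485
  D = 102 − 2·123 − 4·(-2375) + 485 = 9841

9841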